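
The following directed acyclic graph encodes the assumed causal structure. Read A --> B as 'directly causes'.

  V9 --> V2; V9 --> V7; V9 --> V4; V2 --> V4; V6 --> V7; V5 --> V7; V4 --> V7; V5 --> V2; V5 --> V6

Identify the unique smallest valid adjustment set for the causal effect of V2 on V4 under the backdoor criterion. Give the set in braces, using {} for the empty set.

Variables eligible for adjustment (non-descendants of V2, excluding V2 and V4): {V5, V6, V9}.
Backdoor paths from V2 to V4:
  P1: V2 <- V5 -> V6 -> V7 <- V9 -> V4
  P2: V2 <- V5 -> V6 -> V7 <- V4
  P3: V2 <- V5 -> V7 <- V9 -> V4
  P4: V2 <- V5 -> V7 <- V4
  P5: V2 <- V9 -> V4
  P6: V2 <- V9 -> V7 <- V4
The empty set is not sufficient: P5 (V2 <- V9 -> V4) has no collider blocking it and no conditioned non-collider, so it is open.
Try {V9}:
  P1: blocked at collider V7 (neither it nor any descendant is in the conditioning set).
  P2: blocked at collider V7 (neither it nor any descendant is in the conditioning set).
  P3: blocked at collider V7 (neither it nor any descendant is in the conditioning set).
  P4: blocked at collider V7 (neither it nor any descendant is in the conditioning set).
  P5: blocked at fork node V9 ∈ conditioning set.
  P6: blocked at fork node V9 ∈ conditioning set.
{V9} contains no descendant of V2 and blocks every backdoor path.
No other singleton works — e.g. {V5} leaves P5 open — so {V9} is the unique smallest valid adjustment set.

{V9}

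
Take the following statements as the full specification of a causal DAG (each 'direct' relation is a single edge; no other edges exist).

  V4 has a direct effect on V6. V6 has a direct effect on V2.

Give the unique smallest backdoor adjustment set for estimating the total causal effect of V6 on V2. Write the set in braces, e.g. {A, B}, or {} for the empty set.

{}

Variables eligible for adjustment (non-descendants of V6, excluding V6 and V2): {V4}.
Backdoor paths from V6 to V2:
  (none)
With no backdoor paths the empty set already satisfies the criterion, and it is trivially minimal.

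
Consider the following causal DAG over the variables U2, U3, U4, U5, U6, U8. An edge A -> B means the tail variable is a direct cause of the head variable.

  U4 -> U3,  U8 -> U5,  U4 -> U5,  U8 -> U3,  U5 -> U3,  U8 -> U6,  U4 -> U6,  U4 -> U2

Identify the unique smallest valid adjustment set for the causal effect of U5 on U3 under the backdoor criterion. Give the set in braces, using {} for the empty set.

{U4, U8}

Variables eligible for adjustment (non-descendants of U5, excluding U5 and U3): {U2, U4, U6, U8}.
Backdoor paths from U5 to U3:
  P1: U5 <- U4 -> U3
  P2: U5 <- U4 -> U6 <- U8 -> U3
  P3: U5 <- U8 -> U3
  P4: U5 <- U8 -> U6 <- U4 -> U3
The empty set is not sufficient: P1 (U5 <- U4 -> U3) has no collider blocking it and no conditioned non-collider, so it is open.
Try {U4, U8}:
  P1: blocked at fork node U4 ∈ conditioning set.
  P2: blocked at fork node U4 ∈ conditioning set.
  P3: blocked at fork node U8 ∈ conditioning set.
  P4: blocked at fork node U8 ∈ conditioning set.
{U4, U8} contains no descendant of U5 and blocks every backdoor path.
Every element of {U4, U8} is needed (dropping U4 leaves P1 open; dropping U8 leaves P3 open), so no proper subset is valid.
Among all size-2 subsets of the eligible variables, only {U4, U8} blocks every backdoor path, so it is the unique smallest valid adjustment set.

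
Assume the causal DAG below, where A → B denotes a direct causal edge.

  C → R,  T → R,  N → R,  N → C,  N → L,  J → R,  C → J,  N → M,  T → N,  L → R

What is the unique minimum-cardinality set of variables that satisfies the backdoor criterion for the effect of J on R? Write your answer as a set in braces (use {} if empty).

Variables eligible for adjustment (non-descendants of J, excluding J and R): {C, L, M, N, T}.
Backdoor paths from J to R:
  P1: J <- C <- N <- T -> R
  P2: J <- C <- N -> L -> R
  P3: J <- C <- N -> R
  P4: J <- C -> R
The empty set is not sufficient: P1 (J <- C <- N <- T -> R) has no collider blocking it and no conditioned non-collider, so it is open.
Try {C}:
  P1: blocked at chain node C ∈ conditioning set.
  P2: blocked at chain node C ∈ conditioning set.
  P3: blocked at chain node C ∈ conditioning set.
  P4: blocked at fork node C ∈ conditioning set.
{C} contains no descendant of J and blocks every backdoor path.
No other singleton works — e.g. {T} leaves P2 open — so {C} is the unique smallest valid adjustment set.

{C}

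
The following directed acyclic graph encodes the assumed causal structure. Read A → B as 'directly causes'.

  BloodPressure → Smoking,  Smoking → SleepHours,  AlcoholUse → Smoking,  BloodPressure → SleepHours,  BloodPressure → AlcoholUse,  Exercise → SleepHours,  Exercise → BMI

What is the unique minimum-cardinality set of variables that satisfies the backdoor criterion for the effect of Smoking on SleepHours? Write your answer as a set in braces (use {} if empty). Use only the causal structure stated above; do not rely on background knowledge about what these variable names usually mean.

{BloodPressure}

Variables eligible for adjustment (non-descendants of Smoking, excluding Smoking and SleepHours): {AlcoholUse, BMI, BloodPressure, Exercise}.
Backdoor paths from Smoking to SleepHours:
  P1: Smoking <- BloodPressure -> SleepHours
  P2: Smoking <- AlcoholUse <- BloodPressure -> SleepHours
The empty set is not sufficient: P1 (Smoking <- BloodPressure -> SleepHours) has no collider blocking it and no conditioned non-collider, so it is open.
Try {BloodPressure}:
  P1: blocked at fork node BloodPressure ∈ conditioning set.
  P2: blocked at fork node BloodPressure ∈ conditioning set.
{BloodPressure} contains no descendant of Smoking and blocks every backdoor path.
No other singleton works — e.g. {Exercise} leaves P1 open — so {BloodPressure} is the unique smallest valid adjustment set.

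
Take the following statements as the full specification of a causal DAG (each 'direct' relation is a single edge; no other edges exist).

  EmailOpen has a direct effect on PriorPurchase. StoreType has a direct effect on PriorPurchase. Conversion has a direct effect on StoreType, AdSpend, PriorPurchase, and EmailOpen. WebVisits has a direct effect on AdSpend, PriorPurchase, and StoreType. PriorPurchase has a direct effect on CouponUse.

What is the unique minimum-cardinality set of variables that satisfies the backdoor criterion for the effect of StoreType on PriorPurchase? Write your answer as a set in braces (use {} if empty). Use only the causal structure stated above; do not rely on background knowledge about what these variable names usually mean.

{Conversion, WebVisits}

Variables eligible for adjustment (non-descendants of StoreType, excluding StoreType and PriorPurchase): {AdSpend, Conversion, EmailOpen, WebVisits}.
Backdoor paths from StoreType to PriorPurchase:
  P1: StoreType <- WebVisits -> PriorPurchase
  P2: StoreType <- WebVisits -> AdSpend <- Conversion -> EmailOpen -> PriorPurchase
  P3: StoreType <- WebVisits -> AdSpend <- Conversion -> PriorPurchase
  P4: StoreType <- Conversion -> EmailOpen -> PriorPurchase
  P5: StoreType <- Conversion -> PriorPurchase
  P6: StoreType <- Conversion -> AdSpend <- WebVisits -> PriorPurchase
The empty set is not sufficient: P1 (StoreType <- WebVisits -> PriorPurchase) has no collider blocking it and no conditioned non-collider, so it is open.
Try {Conversion, WebVisits}:
  P1: blocked at fork node WebVisits ∈ conditioning set.
  P2: blocked at fork node WebVisits ∈ conditioning set.
  P3: blocked at fork node WebVisits ∈ conditioning set.
  P4: blocked at fork node Conversion ∈ conditioning set.
  P5: blocked at fork node Conversion ∈ conditioning set.
  P6: blocked at fork node Conversion ∈ conditioning set.
{Conversion, WebVisits} contains no descendant of StoreType and blocks every backdoor path.
Every element of {Conversion, WebVisits} is needed (dropping Conversion leaves P4 open; dropping WebVisits leaves P1 open), so no proper subset is valid.
Among all size-2 subsets of the eligible variables, only {Conversion, WebVisits} blocks every backdoor path, so it is the unique smallest valid adjustment set.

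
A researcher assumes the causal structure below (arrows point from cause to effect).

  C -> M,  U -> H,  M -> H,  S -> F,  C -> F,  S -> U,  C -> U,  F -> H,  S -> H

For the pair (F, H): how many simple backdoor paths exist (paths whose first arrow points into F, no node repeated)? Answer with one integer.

A backdoor path from F to H is any simple undirected path whose first edge points into F (i.e. leaves F via a parent).
Parents of F: {C, S}.
Enumerating:
  P1: F <- S -> U <- C -> M -> H
  P2: F <- S -> U -> H
  P3: F <- S -> H
  P4: F <- C -> U <- S -> H
  P5: F <- C -> U -> H
  P6: F <- C -> M -> H
That exhausts the simple backdoor paths. Count: 6.

6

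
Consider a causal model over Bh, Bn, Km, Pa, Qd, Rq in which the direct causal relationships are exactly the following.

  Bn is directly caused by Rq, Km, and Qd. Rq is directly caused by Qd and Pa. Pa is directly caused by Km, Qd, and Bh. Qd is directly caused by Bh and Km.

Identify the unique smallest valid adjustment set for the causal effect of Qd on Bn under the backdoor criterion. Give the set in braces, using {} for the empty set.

Variables eligible for adjustment (non-descendants of Qd, excluding Qd and Bn): {Bh, Km}.
Backdoor paths from Qd to Bn:
  P1: Qd <- Km -> Pa -> Rq -> Bn
  P2: Qd <- Km -> Bn
  P3: Qd <- Bh -> Pa <- Km -> Bn
  P4: Qd <- Bh -> Pa -> Rq -> Bn
The empty set is not sufficient: P1 (Qd <- Km -> Pa -> Rq -> Bn) has no collider blocking it and no conditioned non-collider, so it is open.
Try {Bh, Km}:
  P1: blocked at fork node Km ∈ conditioning set.
  P2: blocked at fork node Km ∈ conditioning set.
  P3: blocked at fork node Bh ∈ conditioning set.
  P4: blocked at fork node Bh ∈ conditioning set.
{Bh, Km} contains no descendant of Qd and blocks every backdoor path.
Every element of {Bh, Km} is needed (dropping Bh leaves P4 open; dropping Km leaves P1 open), so no proper subset is valid.
Among all size-2 subsets of the eligible variables, only {Bh, Km} blocks every backdoor path, so it is the unique smallest valid adjustment set.

{Bh, Km}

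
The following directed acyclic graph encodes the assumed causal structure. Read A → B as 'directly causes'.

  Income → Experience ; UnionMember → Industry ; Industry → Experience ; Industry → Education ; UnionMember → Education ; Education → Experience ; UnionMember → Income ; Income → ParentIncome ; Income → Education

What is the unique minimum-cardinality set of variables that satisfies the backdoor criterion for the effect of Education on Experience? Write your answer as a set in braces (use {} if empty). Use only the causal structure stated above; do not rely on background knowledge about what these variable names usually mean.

{Income, Industry}

Variables eligible for adjustment (non-descendants of Education, excluding Education and Experience): {Income, Industry, ParentIncome, UnionMember}.
Backdoor paths from Education to Experience:
  P1: Education <- UnionMember -> Income -> Experience
  P2: Education <- UnionMember -> Industry -> Experience
  P3: Education <- Income <- UnionMember -> Industry -> Experience
  P4: Education <- Income -> Experience
  P5: Education <- Industry <- UnionMember -> Income -> Experience
  P6: Education <- Industry -> Experience
The empty set is not sufficient: P1 (Education <- UnionMember -> Income -> Experience) has no collider blocking it and no conditioned non-collider, so it is open.
Try {Income, Industry}:
  P1: blocked at chain node Income ∈ conditioning set.
  P2: blocked at chain node Industry ∈ conditioning set.
  P3: blocked at chain node Income ∈ conditioning set.
  P4: blocked at fork node Income ∈ conditioning set.
  P5: blocked at chain node Industry ∈ conditioning set.
  P6: blocked at fork node Industry ∈ conditioning set.
{Income, Industry} contains no descendant of Education and blocks every backdoor path.
Every element of {Income, Industry} is needed (dropping Income leaves P1 open; dropping Industry leaves P2 open), so no proper subset is valid.
Among all size-2 subsets of the eligible variables, only {Income, Industry} blocks every backdoor path, so it is the unique smallest valid adjustment set.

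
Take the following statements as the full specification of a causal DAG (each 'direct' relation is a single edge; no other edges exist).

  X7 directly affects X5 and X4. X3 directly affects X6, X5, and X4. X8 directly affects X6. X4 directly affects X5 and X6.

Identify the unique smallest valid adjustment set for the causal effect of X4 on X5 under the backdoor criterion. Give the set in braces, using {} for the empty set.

Variables eligible for adjustment (non-descendants of X4, excluding X4 and X5): {X3, X7, X8}.
Backdoor paths from X4 to X5:
  P1: X4 <- X3 -> X5
  P2: X4 <- X7 -> X5
The empty set is not sufficient: P1 (X4 <- X3 -> X5) has no collider blocking it and no conditioned non-collider, so it is open.
Try {X3, X7}:
  P1: blocked at fork node X3 ∈ conditioning set.
  P2: blocked at fork node X7 ∈ conditioning set.
{X3, X7} contains no descendant of X4 and blocks every backdoor path.
Every element of {X3, X7} is needed (dropping X3 leaves P1 open; dropping X7 leaves P2 open), so no proper subset is valid.
Among all size-2 subsets of the eligible variables, only {X3, X7} blocks every backdoor path, so it is the unique smallest valid adjustment set.

{X3, X7}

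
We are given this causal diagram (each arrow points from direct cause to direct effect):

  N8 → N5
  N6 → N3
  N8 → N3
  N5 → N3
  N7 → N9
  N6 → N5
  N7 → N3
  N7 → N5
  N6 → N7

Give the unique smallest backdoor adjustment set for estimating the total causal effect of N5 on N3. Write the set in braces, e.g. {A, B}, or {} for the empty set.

Variables eligible for adjustment (non-descendants of N5, excluding N5 and N3): {N6, N7, N8, N9}.
Backdoor paths from N5 to N3:
  P1: N5 <- N6 -> N7 -> N3
  P2: N5 <- N6 -> N3
  P3: N5 <- N8 -> N3
  P4: N5 <- N7 <- N6 -> N3
  P5: N5 <- N7 -> N3
The empty set is not sufficient: P1 (N5 <- N6 -> N7 -> N3) has no collider blocking it and no conditioned non-collider, so it is open.
Try {N6, N7, N8}:
  P1: blocked at fork node N6 ∈ conditioning set.
  P2: blocked at fork node N6 ∈ conditioning set.
  P3: blocked at fork node N8 ∈ conditioning set.
  P4: blocked at chain node N7 ∈ conditioning set.
  P5: blocked at fork node N7 ∈ conditioning set.
{N6, N7, N8} contains no descendant of N5 and blocks every backdoor path.
Every element of {N6, N7, N8} is needed (dropping N6 leaves P2 open; dropping N7 leaves P5 open; dropping N8 leaves P3 open), so no proper subset is valid.
Among all size-3 subsets of the eligible variables, only {N6, N7, N8} blocks every backdoor path, so it is the unique smallest valid adjustment set.

{N6, N7, N8}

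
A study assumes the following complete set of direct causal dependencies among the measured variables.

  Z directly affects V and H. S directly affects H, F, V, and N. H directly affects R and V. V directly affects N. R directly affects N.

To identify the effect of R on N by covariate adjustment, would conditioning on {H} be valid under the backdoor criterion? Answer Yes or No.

Yes

Backdoor paths from R to N (paths whose first edge points into R):
  P1: R <- H <- Z -> V <- S -> N
  P2: R <- H <- Z -> V -> N
  P3: R <- H <- S -> V -> N
  P4: R <- H <- S -> N
  P5: R <- H -> V <- S -> N
  P6: R <- H -> V -> N
Condition 1 (no descendant of R in the set): holds — descendants of R are {N}; none are in {H}.
Condition 2 (every backdoor path blocked by {H}):
  P1: blocked at chain node H ∈ conditioning set.
  P2: blocked at chain node H ∈ conditioning set.
  P3: blocked at chain node H ∈ conditioning set.
  P4: blocked at chain node H ∈ conditioning set.
  P5: blocked at fork node H ∈ conditioning set.
  P6: blocked at fork node H ∈ conditioning set.
{H} satisfies the backdoor criterion.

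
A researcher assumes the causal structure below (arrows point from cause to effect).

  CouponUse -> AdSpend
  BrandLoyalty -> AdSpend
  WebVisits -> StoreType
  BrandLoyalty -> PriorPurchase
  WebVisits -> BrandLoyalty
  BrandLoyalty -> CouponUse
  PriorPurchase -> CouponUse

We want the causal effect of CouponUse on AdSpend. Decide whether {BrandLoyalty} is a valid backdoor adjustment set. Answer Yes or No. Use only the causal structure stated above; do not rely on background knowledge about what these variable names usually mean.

Yes

Backdoor paths from CouponUse to AdSpend (paths whose first edge points into CouponUse):
  P1: CouponUse <- BrandLoyalty -> AdSpend
  P2: CouponUse <- PriorPurchase <- BrandLoyalty -> AdSpend
Condition 1 (no descendant of CouponUse in the set): holds — descendants of CouponUse are {AdSpend}; none are in {BrandLoyalty}.
Condition 2 (every backdoor path blocked by {BrandLoyalty}):
  P1: blocked at fork node BrandLoyalty ∈ conditioning set.
  P2: blocked at fork node BrandLoyalty ∈ conditioning set.
{BrandLoyalty} satisfies the backdoor criterion.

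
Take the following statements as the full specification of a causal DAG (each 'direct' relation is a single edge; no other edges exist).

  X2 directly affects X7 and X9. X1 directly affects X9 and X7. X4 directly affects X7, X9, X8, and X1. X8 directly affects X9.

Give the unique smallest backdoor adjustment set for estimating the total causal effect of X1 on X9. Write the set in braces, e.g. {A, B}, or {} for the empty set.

Variables eligible for adjustment (non-descendants of X1, excluding X1 and X9): {X2, X4, X8}.
Backdoor paths from X1 to X9:
  P1: X1 <- X4 -> X8 -> X9
  P2: X1 <- X4 -> X7 <- X2 -> X9
  P3: X1 <- X4 -> X9
The empty set is not sufficient: P1 (X1 <- X4 -> X8 -> X9) has no collider blocking it and no conditioned non-collider, so it is open.
Try {X4}:
  P1: blocked at fork node X4 ∈ conditioning set.
  P2: blocked at fork node X4 ∈ conditioning set.
  P3: blocked at fork node X4 ∈ conditioning set.
{X4} contains no descendant of X1 and blocks every backdoor path.
No other singleton works — e.g. {X2} leaves P1 open — so {X4} is the unique smallest valid adjustment set.

{X4}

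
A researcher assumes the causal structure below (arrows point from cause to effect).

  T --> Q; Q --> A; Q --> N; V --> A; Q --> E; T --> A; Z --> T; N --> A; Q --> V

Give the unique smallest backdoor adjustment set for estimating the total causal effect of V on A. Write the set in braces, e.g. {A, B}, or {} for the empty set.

Variables eligible for adjustment (non-descendants of V, excluding V and A): {E, N, Q, T, Z}.
Backdoor paths from V to A:
  P1: V <- Q <- T -> A
  P2: V <- Q -> N -> A
  P3: V <- Q -> A
The empty set is not sufficient: P1 (V <- Q <- T -> A) has no collider blocking it and no conditioned non-collider, so it is open.
Try {Q}:
  P1: blocked at chain node Q ∈ conditioning set.
  P2: blocked at fork node Q ∈ conditioning set.
  P3: blocked at fork node Q ∈ conditioning set.
{Q} contains no descendant of V and blocks every backdoor path.
No other singleton works — e.g. {Z} leaves P1 open — so {Q} is the unique smallest valid adjustment set.

{Q}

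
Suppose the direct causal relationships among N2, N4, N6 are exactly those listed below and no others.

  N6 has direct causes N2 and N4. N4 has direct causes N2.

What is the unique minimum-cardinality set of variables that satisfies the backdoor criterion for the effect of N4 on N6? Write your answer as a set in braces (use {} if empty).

Variables eligible for adjustment (non-descendants of N4, excluding N4 and N6): {N2}.
Backdoor paths from N4 to N6:
  P1: N4 <- N2 -> N6
The empty set is not sufficient: P1 (N4 <- N2 -> N6) has no collider blocking it and no conditioned non-collider, so it is open.
Try {N2}:
  P1: blocked at fork node N2 ∈ conditioning set.
{N2} contains no descendant of N4 and blocks every backdoor path.
{N2} is the unique smallest valid adjustment set.

{N2}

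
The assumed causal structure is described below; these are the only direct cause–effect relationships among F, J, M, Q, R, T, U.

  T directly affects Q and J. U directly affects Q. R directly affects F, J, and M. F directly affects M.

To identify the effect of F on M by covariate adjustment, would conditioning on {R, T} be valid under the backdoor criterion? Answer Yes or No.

Backdoor paths from F to M (paths whose first edge points into F):
  P1: F <- R -> M
Condition 1 (no descendant of F in the set): holds — descendants of F are {M}; none are in {R, T}.
Condition 2 (every backdoor path blocked by {R, T}):
  P1: blocked at fork node R ∈ conditioning set.
{R, T} satisfies the backdoor criterion.

Yes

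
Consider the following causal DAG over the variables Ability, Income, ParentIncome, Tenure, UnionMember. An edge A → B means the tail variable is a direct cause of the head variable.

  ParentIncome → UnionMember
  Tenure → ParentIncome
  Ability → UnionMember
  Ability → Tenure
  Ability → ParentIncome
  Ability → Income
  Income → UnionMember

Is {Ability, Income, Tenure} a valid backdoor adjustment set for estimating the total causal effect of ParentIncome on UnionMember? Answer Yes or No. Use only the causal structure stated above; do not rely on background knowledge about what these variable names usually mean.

Yes

Backdoor paths from ParentIncome to UnionMember (paths whose first edge points into ParentIncome):
  P1: ParentIncome <- Ability -> Income -> UnionMember
  P2: ParentIncome <- Ability -> UnionMember
  P3: ParentIncome <- Tenure <- Ability -> Income -> UnionMember
  P4: ParentIncome <- Tenure <- Ability -> UnionMember
Condition 1 (no descendant of ParentIncome in the set): holds — descendants of ParentIncome are {UnionMember}; none are in {Ability, Income, Tenure}.
Condition 2 (every backdoor path blocked by {Ability, Income, Tenure}):
  P1: blocked at fork node Ability ∈ conditioning set.
  P2: blocked at fork node Ability ∈ conditioning set.
  P3: blocked at chain node Tenure ∈ conditioning set.
  P4: blocked at chain node Tenure ∈ conditioning set.
{Ability, Income, Tenure} satisfies the backdoor criterion.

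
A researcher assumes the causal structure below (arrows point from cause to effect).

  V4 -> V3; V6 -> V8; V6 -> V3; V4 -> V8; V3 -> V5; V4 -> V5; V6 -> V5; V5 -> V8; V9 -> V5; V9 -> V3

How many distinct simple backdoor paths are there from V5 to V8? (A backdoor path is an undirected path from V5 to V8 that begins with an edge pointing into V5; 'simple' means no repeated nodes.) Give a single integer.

8

A backdoor path from V5 to V8 is any simple undirected path whose first edge points into V5 (i.e. leaves V5 via a parent).
Parents of V5: {V3, V4, V6, V9}.
Enumerating:
  P1: V5 <- V6 -> V3 <- V4 -> V8
  P2: V5 <- V6 -> V8
  P3: V5 <- V4 -> V3 <- V6 -> V8
  P4: V5 <- V4 -> V8
  P5: V5 <- V9 -> V3 <- V6 -> V8
  P6: V5 <- V9 -> V3 <- V4 -> V8
  P7: V5 <- V3 <- V6 -> V8
  P8: V5 <- V3 <- V4 -> V8
That exhausts the simple backdoor paths. Count: 8.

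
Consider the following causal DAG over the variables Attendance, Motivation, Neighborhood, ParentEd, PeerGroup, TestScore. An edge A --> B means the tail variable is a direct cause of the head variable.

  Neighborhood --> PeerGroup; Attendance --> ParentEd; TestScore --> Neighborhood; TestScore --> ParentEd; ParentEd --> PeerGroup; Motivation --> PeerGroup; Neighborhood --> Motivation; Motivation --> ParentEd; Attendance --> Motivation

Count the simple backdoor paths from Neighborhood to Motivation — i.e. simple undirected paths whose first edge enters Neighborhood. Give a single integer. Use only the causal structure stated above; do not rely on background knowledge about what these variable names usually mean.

3

A backdoor path from Neighborhood to Motivation is any simple undirected path whose first edge points into Neighborhood (i.e. leaves Neighborhood via a parent).
Parents of Neighborhood: {TestScore}.
Enumerating:
  P1: Neighborhood <- TestScore -> ParentEd <- Attendance -> Motivation
  P2: Neighborhood <- TestScore -> ParentEd <- Motivation
  P3: Neighborhood <- TestScore -> ParentEd -> PeerGroup <- Motivation
That exhausts the simple backdoor paths. Count: 3.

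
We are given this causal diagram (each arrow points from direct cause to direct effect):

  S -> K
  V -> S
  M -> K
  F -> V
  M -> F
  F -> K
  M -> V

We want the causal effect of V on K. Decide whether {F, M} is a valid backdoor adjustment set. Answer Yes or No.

Backdoor paths from V to K (paths whose first edge points into V):
  P1: V <- M -> F -> K
  P2: V <- M -> K
  P3: V <- F <- M -> K
  P4: V <- F -> K
Condition 1 (no descendant of V in the set): holds — descendants of V are {K, S}; none are in {F, M}.
Condition 2 (every backdoor path blocked by {F, M}):
  P1: blocked at fork node M ∈ conditioning set.
  P2: blocked at fork node M ∈ conditioning set.
  P3: blocked at chain node F ∈ conditioning set.
  P4: blocked at fork node F ∈ conditioning set.
{F, M} satisfies the backdoor criterion.

Yes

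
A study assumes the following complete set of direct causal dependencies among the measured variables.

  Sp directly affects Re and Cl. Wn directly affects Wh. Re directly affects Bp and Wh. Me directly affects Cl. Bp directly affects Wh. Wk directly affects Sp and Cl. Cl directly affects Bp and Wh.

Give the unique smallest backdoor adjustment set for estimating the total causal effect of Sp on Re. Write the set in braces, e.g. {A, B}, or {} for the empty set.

Variables eligible for adjustment (non-descendants of Sp, excluding Sp and Re): {Me, Wk, Wn}.
Backdoor paths from Sp to Re:
  P1: Sp <- Wk -> Cl -> Bp <- Re
  P2: Sp <- Wk -> Cl -> Bp -> Wh <- Re
  P3: Sp <- Wk -> Cl -> Wh <- Re
  P4: Sp <- Wk -> Cl -> Wh <- Bp <- Re
Each backdoor path contains an unconditioned collider, so every path is already blocked with the empty conditioning set:
  P1: blocked at collider Bp (neither it nor any descendant is in the conditioning set).
  P2: blocked at collider Wh (neither it nor any descendant is in the conditioning set).
  P3: blocked at collider Wh (neither it nor any descendant is in the conditioning set).
  P4: blocked at collider Wh (neither it nor any descendant is in the conditioning set).
The empty set is therefore the unique smallest valid set.

{}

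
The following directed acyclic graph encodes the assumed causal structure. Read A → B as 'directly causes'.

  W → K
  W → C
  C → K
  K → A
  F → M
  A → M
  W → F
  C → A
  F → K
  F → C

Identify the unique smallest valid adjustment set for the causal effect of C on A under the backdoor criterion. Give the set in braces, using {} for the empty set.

{F, W}

Variables eligible for adjustment (non-descendants of C, excluding C and A): {F, W}.
Backdoor paths from C to A:
  P1: C <- W -> F -> K -> A
  P2: C <- W -> F -> M <- A
  P3: C <- W -> K <- F -> M <- A
  P4: C <- W -> K -> A
  P5: C <- F <- W -> K -> A
  P6: C <- F -> K -> A
  P7: C <- F -> M <- A
The empty set is not sufficient: P1 (C <- W -> F -> K -> A) has no collider blocking it and no conditioned non-collider, so it is open.
Try {F, W}:
  P1: blocked at fork node W ∈ conditioning set.
  P2: blocked at fork node W ∈ conditioning set.
  P3: blocked at fork node W ∈ conditioning set.
  P4: blocked at fork node W ∈ conditioning set.
  P5: blocked at chain node F ∈ conditioning set.
  P6: blocked at fork node F ∈ conditioning set.
  P7: blocked at fork node F ∈ conditioning set.
{F, W} contains no descendant of C and blocks every backdoor path.
Every element of {F, W} is needed (dropping F leaves P6 open; dropping W leaves P4 open), so no proper subset is valid.
Among all size-2 subsets of the eligible variables, only {F, W} blocks every backdoor path, so it is the unique smallest valid adjustment set.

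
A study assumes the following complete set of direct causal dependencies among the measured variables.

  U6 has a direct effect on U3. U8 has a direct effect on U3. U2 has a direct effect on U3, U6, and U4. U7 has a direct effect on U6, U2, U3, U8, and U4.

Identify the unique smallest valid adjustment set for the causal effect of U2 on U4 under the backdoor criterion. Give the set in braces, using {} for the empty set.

Variables eligible for adjustment (non-descendants of U2, excluding U2 and U4): {U7, U8}.
Backdoor paths from U2 to U4:
  P1: U2 <- U7 -> U4
The empty set is not sufficient: P1 (U2 <- U7 -> U4) has no collider blocking it and no conditioned non-collider, so it is open.
Try {U7}:
  P1: blocked at fork node U7 ∈ conditioning set.
{U7} contains no descendant of U2 and blocks every backdoor path.
No other singleton works — e.g. {U8} leaves P1 open — so {U7} is the unique smallest valid adjustment set.

{U7}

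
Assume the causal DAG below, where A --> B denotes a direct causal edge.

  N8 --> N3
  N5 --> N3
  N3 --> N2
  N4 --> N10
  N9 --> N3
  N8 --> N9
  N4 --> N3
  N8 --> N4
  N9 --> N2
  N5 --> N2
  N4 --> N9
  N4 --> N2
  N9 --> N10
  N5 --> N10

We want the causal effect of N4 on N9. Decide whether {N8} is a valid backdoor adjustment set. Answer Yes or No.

Yes

Backdoor paths from N4 to N9 (paths whose first edge points into N4):
  P1: N4 <- N8 -> N9
  P2: N4 <- N8 -> N3 <- N5 -> N2 <- N9
  P3: N4 <- N8 -> N3 <- N5 -> N10 <- N9
  P4: N4 <- N8 -> N3 <- N9
  P5: N4 <- N8 -> N3 -> N2 <- N5 -> N10 <- N9
  P6: N4 <- N8 -> N3 -> N2 <- N9
Condition 1 (no descendant of N4 in the set): holds — descendants of N4 are {N10, N2, N3, N9}; none are in {N8}.
Condition 2 (every backdoor path blocked by {N8}):
  P1: blocked at fork node N8 ∈ conditioning set.
  P2: blocked at fork node N8 ∈ conditioning set.
  P3: blocked at fork node N8 ∈ conditioning set.
  P4: blocked at fork node N8 ∈ conditioning set.
  P5: blocked at fork node N8 ∈ conditioning set.
  P6: blocked at fork node N8 ∈ conditioning set.
{N8} satisfies the backdoor criterion.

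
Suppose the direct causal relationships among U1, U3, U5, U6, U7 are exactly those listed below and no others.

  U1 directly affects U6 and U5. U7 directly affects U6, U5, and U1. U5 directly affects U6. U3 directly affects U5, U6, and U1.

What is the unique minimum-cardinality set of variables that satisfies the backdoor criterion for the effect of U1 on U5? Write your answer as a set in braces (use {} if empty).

Variables eligible for adjustment (non-descendants of U1, excluding U1 and U5): {U3, U7}.
Backdoor paths from U1 to U5:
  P1: U1 <- U3 -> U5
  P2: U1 <- U3 -> U6 <- U7 -> U5
  P3: U1 <- U3 -> U6 <- U5
  P4: U1 <- U7 -> U5
  P5: U1 <- U7 -> U6 <- U3 -> U5
  P6: U1 <- U7 -> U6 <- U5
The empty set is not sufficient: P1 (U1 <- U3 -> U5) has no collider blocking it and no conditioned non-collider, so it is open.
Try {U3, U7}:
  P1: blocked at fork node U3 ∈ conditioning set.
  P2: blocked at fork node U3 ∈ conditioning set.
  P3: blocked at fork node U3 ∈ conditioning set.
  P4: blocked at fork node U7 ∈ conditioning set.
  P5: blocked at fork node U7 ∈ conditioning set.
  P6: blocked at fork node U7 ∈ conditioning set.
{U3, U7} contains no descendant of U1 and blocks every backdoor path.
Every element of {U3, U7} is needed (dropping U3 leaves P1 open; dropping U7 leaves P4 open), so no proper subset is valid.
Among all size-2 subsets of the eligible variables, only {U3, U7} blocks every backdoor path, so it is the unique smallest valid adjustment set.

{U3, U7}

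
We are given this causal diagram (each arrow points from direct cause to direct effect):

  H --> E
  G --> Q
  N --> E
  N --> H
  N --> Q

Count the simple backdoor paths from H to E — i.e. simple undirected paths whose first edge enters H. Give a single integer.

1

A backdoor path from H to E is any simple undirected path whose first edge points into H (i.e. leaves H via a parent).
Parents of H: {N}.
Enumerating:
  P1: H <- N -> E
That exhausts the simple backdoor paths. Count: 1.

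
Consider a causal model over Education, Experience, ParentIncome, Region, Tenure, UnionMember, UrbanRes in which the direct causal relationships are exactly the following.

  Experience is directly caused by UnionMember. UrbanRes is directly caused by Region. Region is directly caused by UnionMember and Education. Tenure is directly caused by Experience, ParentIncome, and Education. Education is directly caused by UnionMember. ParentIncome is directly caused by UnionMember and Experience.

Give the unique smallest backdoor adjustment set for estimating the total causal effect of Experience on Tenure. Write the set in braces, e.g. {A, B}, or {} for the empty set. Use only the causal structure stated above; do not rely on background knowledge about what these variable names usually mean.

{UnionMember}

Variables eligible for adjustment (non-descendants of Experience, excluding Experience and Tenure): {Education, Region, UnionMember, UrbanRes}.
Backdoor paths from Experience to Tenure:
  P1: Experience <- UnionMember -> Education -> Tenure
  P2: Experience <- UnionMember -> ParentIncome -> Tenure
  P3: Experience <- UnionMember -> Region <- Education -> Tenure
The empty set is not sufficient: P1 (Experience <- UnionMember -> Education -> Tenure) has no collider blocking it and no conditioned non-collider, so it is open.
Try {UnionMember}:
  P1: blocked at fork node UnionMember ∈ conditioning set.
  P2: blocked at fork node UnionMember ∈ conditioning set.
  P3: blocked at fork node UnionMember ∈ conditioning set.
{UnionMember} contains no descendant of Experience and blocks every backdoor path.
No other singleton works — e.g. {Education} leaves P2 open — so {UnionMember} is the unique smallest valid adjustment set.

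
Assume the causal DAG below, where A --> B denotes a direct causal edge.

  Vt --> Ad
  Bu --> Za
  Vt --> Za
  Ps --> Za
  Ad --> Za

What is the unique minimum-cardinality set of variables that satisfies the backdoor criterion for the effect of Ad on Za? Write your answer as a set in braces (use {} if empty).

Variables eligible for adjustment (non-descendants of Ad, excluding Ad and Za): {Bu, Ps, Vt}.
Backdoor paths from Ad to Za:
  P1: Ad <- Vt -> Za
The empty set is not sufficient: P1 (Ad <- Vt -> Za) has no collider blocking it and no conditioned non-collider, so it is open.
Try {Vt}:
  P1: blocked at fork node Vt ∈ conditioning set.
{Vt} contains no descendant of Ad and blocks every backdoor path.
No other singleton works — e.g. {Ps} leaves P1 open — so {Vt} is the unique smallest valid adjustment set.

{Vt}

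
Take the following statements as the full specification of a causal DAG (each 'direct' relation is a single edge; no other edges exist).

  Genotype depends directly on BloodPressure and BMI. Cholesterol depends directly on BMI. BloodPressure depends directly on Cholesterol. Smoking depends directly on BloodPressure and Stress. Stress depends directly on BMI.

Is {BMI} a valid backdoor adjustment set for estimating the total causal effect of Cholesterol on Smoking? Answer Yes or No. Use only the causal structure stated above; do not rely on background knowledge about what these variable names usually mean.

Yes

Backdoor paths from Cholesterol to Smoking (paths whose first edge points into Cholesterol):
  P1: Cholesterol <- BMI -> Stress -> Smoking
  P2: Cholesterol <- BMI -> Genotype <- BloodPressure -> Smoking
Condition 1 (no descendant of Cholesterol in the set): holds — descendants of Cholesterol are {BloodPressure, Genotype, Smoking}; none are in {BMI}.
Condition 2 (every backdoor path blocked by {BMI}):
  P1: blocked at fork node BMI ∈ conditioning set.
  P2: blocked at fork node BMI ∈ conditioning set.
{BMI} satisfies the backdoor criterion.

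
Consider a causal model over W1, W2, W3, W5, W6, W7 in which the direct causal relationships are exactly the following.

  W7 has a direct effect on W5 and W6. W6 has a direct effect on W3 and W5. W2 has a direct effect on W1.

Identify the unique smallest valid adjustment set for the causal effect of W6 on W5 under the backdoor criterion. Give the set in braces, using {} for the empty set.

{W7}

Variables eligible for adjustment (non-descendants of W6, excluding W6 and W5): {W1, W2, W7}.
Backdoor paths from W6 to W5:
  P1: W6 <- W7 -> W5
The empty set is not sufficient: P1 (W6 <- W7 -> W5) has no collider blocking it and no conditioned non-collider, so it is open.
Try {W7}:
  P1: blocked at fork node W7 ∈ conditioning set.
{W7} contains no descendant of W6 and blocks every backdoor path.
No other singleton works — e.g. {W2} leaves P1 open — so {W7} is the unique smallest valid adjustment set.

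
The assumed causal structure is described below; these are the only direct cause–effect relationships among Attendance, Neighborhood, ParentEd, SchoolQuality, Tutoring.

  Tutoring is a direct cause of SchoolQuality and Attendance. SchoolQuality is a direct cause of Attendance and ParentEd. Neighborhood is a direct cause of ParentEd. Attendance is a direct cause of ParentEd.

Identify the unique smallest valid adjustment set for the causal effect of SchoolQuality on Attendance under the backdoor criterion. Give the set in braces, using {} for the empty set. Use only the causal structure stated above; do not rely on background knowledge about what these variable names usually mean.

Variables eligible for adjustment (non-descendants of SchoolQuality, excluding SchoolQuality and Attendance): {Neighborhood, Tutoring}.
Backdoor paths from SchoolQuality to Attendance:
  P1: SchoolQuality <- Tutoring -> Attendance
The empty set is not sufficient: P1 (SchoolQuality <- Tutoring -> Attendance) has no collider blocking it and no conditioned non-collider, so it is open.
Try {Tutoring}:
  P1: blocked at fork node Tutoring ∈ conditioning set.
{Tutoring} contains no descendant of SchoolQuality and blocks every backdoor path.
No other singleton works — e.g. {Neighborhood} leaves P1 open — so {Tutoring} is the unique smallest valid adjustment set.

{Tutoring}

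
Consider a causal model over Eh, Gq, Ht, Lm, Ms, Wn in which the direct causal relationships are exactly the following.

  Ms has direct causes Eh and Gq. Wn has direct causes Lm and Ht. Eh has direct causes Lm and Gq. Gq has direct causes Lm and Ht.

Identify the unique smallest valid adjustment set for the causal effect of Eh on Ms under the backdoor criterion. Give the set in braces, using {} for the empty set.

{Gq}

Variables eligible for adjustment (non-descendants of Eh, excluding Eh and Ms): {Gq, Ht, Lm, Wn}.
Backdoor paths from Eh to Ms:
  P1: Eh <- Lm -> Gq -> Ms
  P2: Eh <- Lm -> Wn <- Ht -> Gq -> Ms
  P3: Eh <- Gq -> Ms
The empty set is not sufficient: P1 (Eh <- Lm -> Gq -> Ms) has no collider blocking it and no conditioned non-collider, so it is open.
Try {Gq}:
  P1: blocked at chain node Gq ∈ conditioning set.
  P2: blocked at collider Wn (neither it nor any descendant is in the conditioning set).
  P3: blocked at fork node Gq ∈ conditioning set.
{Gq} contains no descendant of Eh and blocks every backdoor path.
No other singleton works — e.g. {Lm} leaves P3 open — so {Gq} is the unique smallest valid adjustment set.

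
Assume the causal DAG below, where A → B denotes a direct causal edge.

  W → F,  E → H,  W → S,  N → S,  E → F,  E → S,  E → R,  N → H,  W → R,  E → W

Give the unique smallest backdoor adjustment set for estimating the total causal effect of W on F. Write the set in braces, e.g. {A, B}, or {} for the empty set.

{E}

Variables eligible for adjustment (non-descendants of W, excluding W and F): {E, H, N}.
Backdoor paths from W to F:
  P1: W <- E -> F
The empty set is not sufficient: P1 (W <- E -> F) has no collider blocking it and no conditioned non-collider, so it is open.
Try {E}:
  P1: blocked at fork node E ∈ conditioning set.
{E} contains no descendant of W and blocks every backdoor path.
No other singleton works — e.g. {N} leaves P1 open — so {E} is the unique smallest valid adjustment set.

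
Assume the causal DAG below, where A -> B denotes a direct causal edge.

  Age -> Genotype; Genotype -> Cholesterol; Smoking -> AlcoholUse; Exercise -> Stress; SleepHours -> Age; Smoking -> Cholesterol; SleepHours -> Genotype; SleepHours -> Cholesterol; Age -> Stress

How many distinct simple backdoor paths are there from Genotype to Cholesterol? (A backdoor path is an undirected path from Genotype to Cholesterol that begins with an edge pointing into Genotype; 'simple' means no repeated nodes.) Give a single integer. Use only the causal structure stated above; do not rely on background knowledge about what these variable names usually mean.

2

A backdoor path from Genotype to Cholesterol is any simple undirected path whose first edge points into Genotype (i.e. leaves Genotype via a parent).
Parents of Genotype: {Age, SleepHours}.
Enumerating:
  P1: Genotype <- SleepHours -> Cholesterol
  P2: Genotype <- Age <- SleepHours -> Cholesterol
That exhausts the simple backdoor paths. Count: 2.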